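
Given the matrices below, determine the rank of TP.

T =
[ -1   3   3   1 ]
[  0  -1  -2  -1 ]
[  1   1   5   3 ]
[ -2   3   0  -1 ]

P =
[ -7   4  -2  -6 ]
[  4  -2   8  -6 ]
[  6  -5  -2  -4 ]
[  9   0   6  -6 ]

2

First compute TP:
[[ 46, -25,  26, -30],
 [-25,  12, -10,  20],
 [ 54, -23,  14, -50],
 [ 17, -14,  22,   0]]
Now row reduce the product.
R2 ← R2 + (25/46)·R1: [0, -73/46, 95/23, 85/23]
R3 ← R3 − (27/23)·R1: [0, 146/23, -380/23, -340/23]
R4 ← R4 − (17/46)·R1: [0, -219/46, 285/23, 255/23]
R3 ← R3 + (4)·R2: [0, 0, 0, 0]
R4 ← R4 − (3)·R2: [0, 0, 0, 0]
2 nonzero rows, so rank(TP) = 2.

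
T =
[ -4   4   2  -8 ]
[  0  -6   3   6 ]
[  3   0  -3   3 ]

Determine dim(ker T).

Row reduce to echelon form.
R3 ← R3 + (3/4)·R1: [0, 3, -3/2, -3]
R3 ← R3 + (1/2)·R2: [0, 0, 0, 0]
2 nonzero rows, so rank(T) = 2.
T has 4 columns; by rank–nullity, nullity = 4 − 2 = 2.

2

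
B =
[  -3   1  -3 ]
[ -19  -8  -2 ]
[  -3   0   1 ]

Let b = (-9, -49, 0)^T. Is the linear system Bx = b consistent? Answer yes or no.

Row reduce the augmented matrix [B | b].
R2 ← R2 − (19/3)·R1: [0, -43/3, 17, 8]
R3 ← R3 − R1: [0, -1, 4, 9]
R3 ← R3 − (3/43)·R2: [0, 0, 121/43, 363/43]
The echelon form has 3 nonzero rows, and every pivot lies in the first 3 columns, so rank(B) = rank([B|b]) = 3.
The system is consistent.

yes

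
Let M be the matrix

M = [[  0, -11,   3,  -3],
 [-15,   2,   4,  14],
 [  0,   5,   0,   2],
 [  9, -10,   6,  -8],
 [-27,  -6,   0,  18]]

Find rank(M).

Row reduce to echelon form.
Swap R1 ↔ R2
R4 ← R4 + (3/5)·R1: [0, -44/5, 42/5, 2/5]
R5 ← R5 − (9/5)·R1: [0, -48/5, -36/5, -36/5]
R3 ← R3 + (5/11)·R2: [0, 0, 15/11, 7/11]
R4 ← R4 − (4/5)·R2: [0, 0, 6, 14/5]
R5 ← R5 − (48/55)·R2: [0, 0, -108/11, -252/55]
R4 ← R4 − (22/5)·R3: [0, 0, 0, 0]
R5 ← R5 + (36/5)·R3: [0, 0, 0, 0]
Echelon form has 3 nonzero rows, so rank(M) = 3.

3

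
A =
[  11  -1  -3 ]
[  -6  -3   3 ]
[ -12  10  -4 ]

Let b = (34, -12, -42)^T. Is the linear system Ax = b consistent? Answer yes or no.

Row reduce the augmented matrix [A | b].
R2 ← R2 + (6/11)·R1: [0, -39/11, 15/11, 72/11]
R3 ← R3 + (12/11)·R1: [0, 98/11, -80/11, -54/11]
R3 ← R3 + (98/39)·R2: [0, 0, -50/13, 150/13]
The echelon form has 3 nonzero rows, and every pivot lies in the first 3 columns, so rank(A) = rank([A|b]) = 3.
The system is consistent.

yes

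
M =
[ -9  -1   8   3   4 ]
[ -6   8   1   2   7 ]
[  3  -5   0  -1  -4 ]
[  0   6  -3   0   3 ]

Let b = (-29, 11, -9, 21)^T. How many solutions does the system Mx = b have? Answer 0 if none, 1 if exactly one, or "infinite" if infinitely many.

infinite

Row reduce the augmented matrix [M | b].
R2 ← R2 − (2/3)·R1: [0, 26/3, -13/3, 0, 13/3, 91/3]
R3 ← R3 + (1/3)·R1: [0, -16/3, 8/3, 0, -8/3, -56/3]
R3 ← R3 + (8/13)·R2: [0, 0, 0, 0, 0, 0]
R4 ← R4 − (9/13)·R2: [0, 0, 0, 0, 0, 0]
The echelon form has 2 nonzero rows, and every pivot lies in the first 5 columns, so rank(M) = rank([M|b]) = 2.
The system is consistent.
rank = 2 < 5 unknowns, so there are infinitely many solutions.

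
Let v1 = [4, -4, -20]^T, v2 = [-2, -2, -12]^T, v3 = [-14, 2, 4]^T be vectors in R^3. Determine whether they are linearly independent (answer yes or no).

Form the matrix with these vectors as rows and row reduce.
R2 ← R2 + (1/2)·R1: [0, -4, -22]
R3 ← R3 + (7/2)·R1: [0, -12, -66]
R3 ← R3 − (3)·R2: [0, 0, 0]
2 nonzero rows, so the 3 vectors span a space of dimension 2.
Since 2 < 3, the vectors are linearly dependent.

no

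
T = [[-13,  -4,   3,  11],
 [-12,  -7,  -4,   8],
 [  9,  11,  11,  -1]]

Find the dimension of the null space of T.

Row reduce to echelon form.
R2 ← R2 − (12/13)·R1: [0, -43/13, -88/13, -28/13]
R3 ← R3 + (9/13)·R1: [0, 107/13, 170/13, 86/13]
R3 ← R3 + (107/43)·R2: [0, 0, -162/43, 54/43]
3 nonzero rows, so rank(T) = 3.
T has 4 columns; by rank–nullity, nullity = 4 − 3 = 1.

1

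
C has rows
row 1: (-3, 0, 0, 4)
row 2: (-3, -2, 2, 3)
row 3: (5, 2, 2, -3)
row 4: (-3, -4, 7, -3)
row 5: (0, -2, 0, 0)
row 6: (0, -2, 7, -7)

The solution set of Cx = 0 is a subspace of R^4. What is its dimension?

Row reduce to echelon form.
R2 ← R2 − R1: [0, -2, 2, -1]
R3 ← R3 + (5/3)·R1: [0, 2, 2, 11/3]
R4 ← R4 − R1: [0, -4, 7, -7]
R3 ← R3 + R2: [0, 0, 4, 8/3]
R4 ← R4 − (2)·R2: [0, 0, 3, -5]
R5 ← R5 − R2: [0, 0, -2, 1]
R6 ← R6 − R2: [0, 0, 5, -6]
R4 ← R4 − (3/4)·R3: [0, 0, 0, -7]
R5 ← R5 + (1/2)·R3: [0, 0, 0, 7/3]
R6 ← R6 − (5/4)·R3: [0, 0, 0, -28/3]
R5 ← R5 + (1/3)·R4: [0, 0, 0, 0]
R6 ← R6 − (4/3)·R4: [0, 0, 0, 0]
4 nonzero rows, so rank(C) = 4.
C has 4 columns; by rank–nullity, nullity = 4 − 4 = 0.

0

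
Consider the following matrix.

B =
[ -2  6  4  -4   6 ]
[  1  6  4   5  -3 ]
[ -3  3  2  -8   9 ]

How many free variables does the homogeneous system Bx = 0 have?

Row reduce to echelon form.
R2 ← R2 + (1/2)·R1: [0, 9, 6, 3, 0]
R3 ← R3 − (3/2)·R1: [0, -6, -4, -2, 0]
R3 ← R3 + (2/3)·R2: [0, 0, 0, 0, 0]
2 nonzero rows, so rank(B) = 2.
B has 5 columns; by rank–nullity, nullity = 5 − 2 = 3.

3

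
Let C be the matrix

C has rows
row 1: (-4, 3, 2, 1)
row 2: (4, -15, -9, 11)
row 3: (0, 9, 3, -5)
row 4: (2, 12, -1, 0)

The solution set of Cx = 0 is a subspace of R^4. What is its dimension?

Row reduce to echelon form.
R2 ← R2 + R1: [0, -12, -7, 12]
R4 ← R4 + (1/2)·R1: [0, 27/2, 0, 1/2]
R3 ← R3 + (3/4)·R2: [0, 0, -9/4, 4]
R4 ← R4 + (9/8)·R2: [0, 0, -63/8, 14]
R4 ← R4 − (7/2)·R3: [0, 0, 0, 0]
3 nonzero rows, so rank(C) = 3.
C has 4 columns; by rank–nullity, nullity = 4 − 3 = 1.

1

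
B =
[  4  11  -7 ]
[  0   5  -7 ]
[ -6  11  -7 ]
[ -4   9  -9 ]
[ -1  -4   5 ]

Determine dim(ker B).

Row reduce to echelon form.
R3 ← R3 + (3/2)·R1: [0, 55/2, -35/2]
R4 ← R4 + R1: [0, 20, -16]
R5 ← R5 + (1/4)·R1: [0, -5/4, 13/4]
R3 ← R3 − (11/2)·R2: [0, 0, 21]
R4 ← R4 − (4)·R2: [0, 0, 12]
R5 ← R5 + (1/4)·R2: [0, 0, 3/2]
R4 ← R4 − (4/7)·R3: [0, 0, 0]
R5 ← R5 − (1/14)·R3: [0, 0, 0]
3 nonzero rows, so rank(B) = 3.
B has 3 columns; by rank–nullity, nullity = 3 − 3 = 0.

0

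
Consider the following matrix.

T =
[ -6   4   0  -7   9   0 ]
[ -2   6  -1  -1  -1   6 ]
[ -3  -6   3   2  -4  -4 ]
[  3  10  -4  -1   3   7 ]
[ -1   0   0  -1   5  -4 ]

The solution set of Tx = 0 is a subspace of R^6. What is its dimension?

Row reduce to echelon form.
R2 ← R2 − (1/3)·R1: [0, 14/3, -1, 4/3, -4, 6]
R3 ← R3 − (1/2)·R1: [0, -8, 3, 11/2, -17/2, -4]
R4 ← R4 + (1/2)·R1: [0, 12, -4, -9/2, 15/2, 7]
R5 ← R5 − (1/6)·R1: [0, -2/3, 0, 1/6, 7/2, -4]
R3 ← R3 + (12/7)·R2: [0, 0, 9/7, 109/14, -215/14, 44/7]
R4 ← R4 − (18/7)·R2: [0, 0, -10/7, -111/14, 249/14, -59/7]
R5 ← R5 + (1/7)·R2: [0, 0, -1/7, 5/14, 41/14, -22/7]
R4 ← R4 + (10/9)·R3: [0, 0, 0, 13/18, 13/18, -13/9]
R5 ← R5 + (1/9)·R3: [0, 0, 0, 11/9, 11/9, -22/9]
R5 ← R5 − (22/13)·R4: [0, 0, 0, 0, 0, 0]
4 nonzero rows, so rank(T) = 4.
T has 6 columns; by rank–nullity, nullity = 6 − 4 = 2.

2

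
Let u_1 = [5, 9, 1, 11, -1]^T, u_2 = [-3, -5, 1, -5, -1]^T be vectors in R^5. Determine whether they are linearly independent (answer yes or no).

yes

Form the matrix with these vectors as rows and row reduce.
R2 ← R2 + (3/5)·R1: [0, 2/5, 8/5, 8/5, -8/5]
2 nonzero rows, so the 2 vectors span a space of dimension 2.
Since 2 = 2, the vectors are linearly independent.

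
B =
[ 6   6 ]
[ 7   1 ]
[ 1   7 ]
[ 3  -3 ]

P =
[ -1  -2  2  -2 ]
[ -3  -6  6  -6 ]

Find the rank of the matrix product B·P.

1

First compute BP:
[[-24, -48,  48, -48],
 [-10, -20,  20, -20],
 [-22, -44,  44, -44],
 [  6,  12, -12,  12]]
Now row reduce the product.
R2 ← R2 − (5/12)·R1: [0, 0, 0, 0]
R3 ← R3 − (11/12)·R1: [0, 0, 0, 0]
R4 ← R4 + (1/4)·R1: [0, 0, 0, 0]
1 nonzero row, so rank(BP) = 1.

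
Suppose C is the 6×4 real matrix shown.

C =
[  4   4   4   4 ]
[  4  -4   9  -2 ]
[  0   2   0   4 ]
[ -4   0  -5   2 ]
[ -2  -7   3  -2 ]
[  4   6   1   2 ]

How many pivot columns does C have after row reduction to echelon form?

Row reduce to echelon form.
R2 ← R2 − R1: [0, -8, 5, -6]
R4 ← R4 + R1: [0, 4, -1, 6]
R5 ← R5 + (1/2)·R1: [0, -5, 5, 0]
R6 ← R6 − R1: [0, 2, -3, -2]
R3 ← R3 + (1/4)·R2: [0, 0, 5/4, 5/2]
R4 ← R4 + (1/2)·R2: [0, 0, 3/2, 3]
R5 ← R5 − (5/8)·R2: [0, 0, 15/8, 15/4]
R6 ← R6 + (1/4)·R2: [0, 0, -7/4, -7/2]
R4 ← R4 − (6/5)·R3: [0, 0, 0, 0]
R5 ← R5 − (3/2)·R3: [0, 0, 0, 0]
R6 ← R6 + (7/5)·R3: [0, 0, 0, 0]
Echelon form has 3 nonzero rows, so rank(C) = 3.
Each nonzero row contributes one pivot column: 3 pivot columns.

3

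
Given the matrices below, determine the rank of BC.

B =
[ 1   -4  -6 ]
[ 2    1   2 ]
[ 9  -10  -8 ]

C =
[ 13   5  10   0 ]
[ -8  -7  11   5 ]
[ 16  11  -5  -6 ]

3

First compute BC:
[[-51, -33,  -4,  16],
 [ 50,  25,  21,  -7],
 [ 69,  27,  20,  -2]]
Now row reduce the product.
R2 ← R2 + (50/51)·R1: [0, -125/17, 871/51, 443/51]
R3 ← R3 + (23/17)·R1: [0, -300/17, 248/17, 334/17]
R3 ← R3 − (12/5)·R2: [0, 0, -132/5, -6/5]
3 nonzero rows, so rank(BC) = 3.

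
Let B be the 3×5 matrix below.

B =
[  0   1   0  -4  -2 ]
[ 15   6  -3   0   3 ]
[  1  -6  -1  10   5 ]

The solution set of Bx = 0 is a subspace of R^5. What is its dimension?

2

Row reduce to echelon form.
Swap R1 ↔ R2
R3 ← R3 − (1/15)·R1: [0, -32/5, -4/5, 10, 24/5]
R3 ← R3 + (32/5)·R2: [0, 0, -4/5, -78/5, -8]
3 nonzero rows, so rank(B) = 3.
B has 5 columns; by rank–nullity, nullity = 5 − 3 = 2.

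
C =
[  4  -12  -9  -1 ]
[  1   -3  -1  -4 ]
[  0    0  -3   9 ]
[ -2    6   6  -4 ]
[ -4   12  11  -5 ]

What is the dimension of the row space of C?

Row reduce to echelon form.
R2 ← R2 − (1/4)·R1: [0, 0, 5/4, -15/4]
R4 ← R4 + (1/2)·R1: [0, 0, 3/2, -9/2]
R5 ← R5 + R1: [0, 0, 2, -6]
R3 ← R3 + (12/5)·R2: [0, 0, 0, 0]
R4 ← R4 − (6/5)·R2: [0, 0, 0, 0]
R5 ← R5 − (8/5)·R2: [0, 0, 0, 0]
Echelon form has 2 nonzero rows, so rank(C) = 2.
The row space has dimension equal to the rank: 2.

2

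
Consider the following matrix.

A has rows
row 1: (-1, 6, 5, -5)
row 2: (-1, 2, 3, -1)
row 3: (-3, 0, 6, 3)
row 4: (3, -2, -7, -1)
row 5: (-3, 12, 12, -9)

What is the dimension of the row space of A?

2

Row reduce to echelon form.
R2 ← R2 − R1: [0, -4, -2, 4]
R3 ← R3 − (3)·R1: [0, -18, -9, 18]
R4 ← R4 + (3)·R1: [0, 16, 8, -16]
R5 ← R5 − (3)·R1: [0, -6, -3, 6]
R3 ← R3 − (9/2)·R2: [0, 0, 0, 0]
R4 ← R4 + (4)·R2: [0, 0, 0, 0]
R5 ← R5 − (3/2)·R2: [0, 0, 0, 0]
Echelon form has 2 nonzero rows, so rank(A) = 2.
The row space has dimension equal to the rank: 2.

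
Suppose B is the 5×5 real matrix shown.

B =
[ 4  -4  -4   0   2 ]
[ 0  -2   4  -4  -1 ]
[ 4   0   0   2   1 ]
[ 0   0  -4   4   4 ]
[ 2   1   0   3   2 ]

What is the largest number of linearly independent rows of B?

Row reduce to echelon form.
R3 ← R3 − R1: [0, 4, 4, 2, -1]
R5 ← R5 − (1/2)·R1: [0, 3, 2, 3, 1]
R3 ← R3 + (2)·R2: [0, 0, 12, -6, -3]
R5 ← R5 + (3/2)·R2: [0, 0, 8, -3, -1/2]
R4 ← R4 + (1/3)·R3: [0, 0, 0, 2, 3]
R5 ← R5 − (2/3)·R3: [0, 0, 0, 1, 3/2]
R5 ← R5 − (1/2)·R4: [0, 0, 0, 0, 0]
Echelon form has 4 nonzero rows, so rank(B) = 4.
The rank gives the maximum number of linearly independent rows: 4.

4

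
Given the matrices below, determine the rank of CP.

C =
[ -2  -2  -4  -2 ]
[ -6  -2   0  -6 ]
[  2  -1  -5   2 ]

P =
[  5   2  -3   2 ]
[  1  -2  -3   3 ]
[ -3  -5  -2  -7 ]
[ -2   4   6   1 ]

2

First compute CP:
[[  4,  12,   8,  16],
 [-20, -32, -12, -24],
 [ 20,  39,  19,  38]]
Now row reduce the product.
R2 ← R2 + (5)·R1: [0, 28, 28, 56]
R3 ← R3 − (5)·R1: [0, -21, -21, -42]
R3 ← R3 + (3/4)·R2: [0, 0, 0, 0]
2 nonzero rows, so rank(CP) = 2.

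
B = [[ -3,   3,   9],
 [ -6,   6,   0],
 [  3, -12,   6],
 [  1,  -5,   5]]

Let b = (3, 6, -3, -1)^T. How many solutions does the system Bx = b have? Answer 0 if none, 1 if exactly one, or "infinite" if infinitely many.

1

Row reduce the augmented matrix [B | b].
R2 ← R2 − (2)·R1: [0, 0, -18, 0]
R3 ← R3 + R1: [0, -9, 15, 0]
R4 ← R4 + (1/3)·R1: [0, -4, 8, 0]
Swap R2 ↔ R3
R4 ← R4 − (4/9)·R2: [0, 0, 4/3, 0]
R4 ← R4 + (2/27)·R3: [0, 0, 0, 0]
The echelon form has 3 nonzero rows, and every pivot lies in the first 3 columns, so rank(B) = rank([B|b]) = 3.
The system is consistent.
rank = 3 = number of unknowns, so the solution is unique.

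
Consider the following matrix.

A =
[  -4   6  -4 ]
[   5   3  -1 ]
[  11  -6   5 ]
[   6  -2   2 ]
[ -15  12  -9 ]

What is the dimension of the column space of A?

Row reduce to echelon form.
R2 ← R2 + (5/4)·R1: [0, 21/2, -6]
R3 ← R3 + (11/4)·R1: [0, 21/2, -6]
R4 ← R4 + (3/2)·R1: [0, 7, -4]
R5 ← R5 − (15/4)·R1: [0, -21/2, 6]
R3 ← R3 − R2: [0, 0, 0]
R4 ← R4 − (2/3)·R2: [0, 0, 0]
R5 ← R5 + R2: [0, 0, 0]
Echelon form has 2 nonzero rows, so rank(A) = 2.
The column space has dimension equal to the rank: 2.

2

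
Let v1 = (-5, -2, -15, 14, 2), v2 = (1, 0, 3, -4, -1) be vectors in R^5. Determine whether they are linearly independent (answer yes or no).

Form the matrix with these vectors as rows and row reduce.
R2 ← R2 + (1/5)·R1: [0, -2/5, 0, -6/5, -3/5]
2 nonzero rows, so the 2 vectors span a space of dimension 2.
Since 2 = 2, the vectors are linearly independent.

yes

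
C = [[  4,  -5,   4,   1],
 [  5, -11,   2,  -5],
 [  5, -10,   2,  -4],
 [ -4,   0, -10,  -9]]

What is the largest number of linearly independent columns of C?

3

Row reduce to echelon form.
R2 ← R2 − (5/4)·R1: [0, -19/4, -3, -25/4]
R3 ← R3 − (5/4)·R1: [0, -15/4, -3, -21/4]
R4 ← R4 + R1: [0, -5, -6, -8]
R3 ← R3 − (15/19)·R2: [0, 0, -12/19, -6/19]
R4 ← R4 − (20/19)·R2: [0, 0, -54/19, -27/19]
R4 ← R4 − (9/2)·R3: [0, 0, 0, 0]
Echelon form has 3 nonzero rows, so rank(C) = 3.
The rank gives the maximum number of linearly independent columns: 3.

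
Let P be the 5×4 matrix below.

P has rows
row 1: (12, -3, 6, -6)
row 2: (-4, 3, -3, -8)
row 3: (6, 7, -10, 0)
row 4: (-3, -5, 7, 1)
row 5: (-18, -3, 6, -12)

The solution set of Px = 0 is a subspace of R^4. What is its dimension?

1

Row reduce to echelon form.
R2 ← R2 + (1/3)·R1: [0, 2, -1, -10]
R3 ← R3 − (1/2)·R1: [0, 17/2, -13, 3]
R4 ← R4 + (1/4)·R1: [0, -23/4, 17/2, -1/2]
R5 ← R5 + (3/2)·R1: [0, -15/2, 15, -21]
R3 ← R3 − (17/4)·R2: [0, 0, -35/4, 91/2]
R4 ← R4 + (23/8)·R2: [0, 0, 45/8, -117/4]
R5 ← R5 + (15/4)·R2: [0, 0, 45/4, -117/2]
R4 ← R4 + (9/14)·R3: [0, 0, 0, 0]
R5 ← R5 + (9/7)·R3: [0, 0, 0, 0]
3 nonzero rows, so rank(P) = 3.
P has 4 columns; by rank–nullity, nullity = 4 − 3 = 1.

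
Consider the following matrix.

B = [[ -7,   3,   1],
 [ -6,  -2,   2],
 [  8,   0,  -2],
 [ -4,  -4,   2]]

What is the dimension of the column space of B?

Row reduce to echelon form.
R2 ← R2 − (6/7)·R1: [0, -32/7, 8/7]
R3 ← R3 + (8/7)·R1: [0, 24/7, -6/7]
R4 ← R4 − (4/7)·R1: [0, -40/7, 10/7]
R3 ← R3 + (3/4)·R2: [0, 0, 0]
R4 ← R4 − (5/4)·R2: [0, 0, 0]
Echelon form has 2 nonzero rows, so rank(B) = 2.
The column space has dimension equal to the rank: 2.

2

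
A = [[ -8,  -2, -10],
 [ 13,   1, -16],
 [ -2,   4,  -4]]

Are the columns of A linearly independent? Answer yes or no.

Row reduce A to echelon form.
R2 ← R2 + (13/8)·R1: [0, -9/4, -129/4]
R3 ← R3 − (1/4)·R1: [0, 9/2, -3/2]
R3 ← R3 + (2)·R2: [0, 0, -66]
3 pivots among 3 columns.
Every column is a pivot column, so the columns are linearly independent.

yes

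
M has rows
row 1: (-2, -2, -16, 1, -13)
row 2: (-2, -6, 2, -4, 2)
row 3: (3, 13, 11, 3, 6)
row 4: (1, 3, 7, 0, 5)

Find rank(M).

3

Row reduce to echelon form.
R2 ← R2 − R1: [0, -4, 18, -5, 15]
R3 ← R3 + (3/2)·R1: [0, 10, -13, 9/2, -27/2]
R4 ← R4 + (1/2)·R1: [0, 2, -1, 1/2, -3/2]
R3 ← R3 + (5/2)·R2: [0, 0, 32, -8, 24]
R4 ← R4 + (1/2)·R2: [0, 0, 8, -2, 6]
R4 ← R4 − (1/4)·R3: [0, 0, 0, 0, 0]
Echelon form has 3 nonzero rows, so rank(M) = 3.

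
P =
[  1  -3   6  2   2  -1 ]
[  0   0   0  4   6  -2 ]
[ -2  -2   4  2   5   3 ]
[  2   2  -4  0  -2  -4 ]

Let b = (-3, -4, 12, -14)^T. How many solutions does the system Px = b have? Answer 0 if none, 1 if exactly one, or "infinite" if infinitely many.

Row reduce the augmented matrix [P | b].
R3 ← R3 + (2)·R1: [0, -8, 16, 6, 9, 1, 6]
R4 ← R4 − (2)·R1: [0, 8, -16, -4, -6, -2, -8]
Swap R2 ↔ R3
R4 ← R4 + R2: [0, 0, 0, 2, 3, -1, -2]
R4 ← R4 − (1/2)·R3: [0, 0, 0, 0, 0, 0, 0]
The echelon form has 3 nonzero rows, and every pivot lies in the first 6 columns, so rank(P) = rank([P|b]) = 3.
The system is consistent.
rank = 3 < 6 unknowns, so there are infinitely many solutions.

infinite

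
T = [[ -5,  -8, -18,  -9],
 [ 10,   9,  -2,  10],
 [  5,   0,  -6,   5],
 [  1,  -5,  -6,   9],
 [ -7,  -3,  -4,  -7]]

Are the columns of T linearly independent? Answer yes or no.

Row reduce T to echelon form.
R2 ← R2 + (2)·R1: [0, -7, -38, -8]
R3 ← R3 + R1: [0, -8, -24, -4]
R4 ← R4 + (1/5)·R1: [0, -33/5, -48/5, 36/5]
R5 ← R5 − (7/5)·R1: [0, 41/5, 106/5, 28/5]
R3 ← R3 − (8/7)·R2: [0, 0, 136/7, 36/7]
R4 ← R4 − (33/35)·R2: [0, 0, 918/35, 516/35]
R5 ← R5 + (41/35)·R2: [0, 0, -816/35, -132/35]
R4 ← R4 − (27/20)·R3: [0, 0, 0, 39/5]
R5 ← R5 + (6/5)·R3: [0, 0, 0, 12/5]
R5 ← R5 − (4/13)·R4: [0, 0, 0, 0]
4 pivots among 4 columns.
Every column is a pivot column, so the columns are linearly independent.

yes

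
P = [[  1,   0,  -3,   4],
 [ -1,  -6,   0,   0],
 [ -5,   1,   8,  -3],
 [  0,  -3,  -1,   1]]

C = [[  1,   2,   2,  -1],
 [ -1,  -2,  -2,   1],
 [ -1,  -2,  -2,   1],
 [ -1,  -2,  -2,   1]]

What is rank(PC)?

1

First compute PC:
[[  0,   0,   0,   0],
 [  5,  10,  10,  -5],
 [-11, -22, -22,  11],
 [  3,   6,   6,  -3]]
Now row reduce the product.
Swap R1 ↔ R2
R3 ← R3 + (11/5)·R1: [0, 0, 0, 0]
R4 ← R4 − (3/5)·R1: [0, 0, 0, 0]
1 nonzero row, so rank(PC) = 1.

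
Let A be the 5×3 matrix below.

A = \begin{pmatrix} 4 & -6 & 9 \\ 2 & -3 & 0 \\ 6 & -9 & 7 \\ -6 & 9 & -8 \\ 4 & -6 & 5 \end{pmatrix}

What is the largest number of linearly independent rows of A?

Row reduce to echelon form.
R2 ← R2 − (1/2)·R1: [0, 0, -9/2]
R3 ← R3 − (3/2)·R1: [0, 0, -13/2]
R4 ← R4 + (3/2)·R1: [0, 0, 11/2]
R5 ← R5 − R1: [0, 0, -4]
R3 ← R3 − (13/9)·R2: [0, 0, 0]
R4 ← R4 + (11/9)·R2: [0, 0, 0]
R5 ← R5 − (8/9)·R2: [0, 0, 0]
Echelon form has 2 nonzero rows, so rank(A) = 2.
The rank gives the maximum number of linearly independent rows: 2.

2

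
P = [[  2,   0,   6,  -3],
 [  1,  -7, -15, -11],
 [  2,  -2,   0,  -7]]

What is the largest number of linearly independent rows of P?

3

Row reduce to echelon form.
R2 ← R2 − (1/2)·R1: [0, -7, -18, -19/2]
R3 ← R3 − R1: [0, -2, -6, -4]
R3 ← R3 − (2/7)·R2: [0, 0, -6/7, -9/7]
Echelon form has 3 nonzero rows, so rank(P) = 3.
The rank gives the maximum number of linearly independent rows: 3.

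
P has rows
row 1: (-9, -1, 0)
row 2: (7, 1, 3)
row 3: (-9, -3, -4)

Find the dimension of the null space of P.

Row reduce to echelon form.
R2 ← R2 + (7/9)·R1: [0, 2/9, 3]
R3 ← R3 − R1: [0, -2, -4]
R3 ← R3 + (9)·R2: [0, 0, 23]
3 nonzero rows, so rank(P) = 3.
P has 3 columns; by rank–nullity, nullity = 3 − 3 = 0.

0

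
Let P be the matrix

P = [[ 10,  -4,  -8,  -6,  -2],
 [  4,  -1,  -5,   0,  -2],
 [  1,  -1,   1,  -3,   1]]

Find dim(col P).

2

Row reduce to echelon form.
R2 ← R2 − (2/5)·R1: [0, 3/5, -9/5, 12/5, -6/5]
R3 ← R3 − (1/10)·R1: [0, -3/5, 9/5, -12/5, 6/5]
R3 ← R3 + R2: [0, 0, 0, 0, 0]
Echelon form has 2 nonzero rows, so rank(P) = 2.
The column space has dimension equal to the rank: 2.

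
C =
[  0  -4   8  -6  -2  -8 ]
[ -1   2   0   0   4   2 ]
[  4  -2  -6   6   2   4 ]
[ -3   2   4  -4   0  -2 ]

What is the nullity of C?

3

Row reduce to echelon form.
Swap R1 ↔ R2
R3 ← R3 + (4)·R1: [0, 6, -6, 6, 18, 12]
R4 ← R4 − (3)·R1: [0, -4, 4, -4, -12, -8]
R3 ← R3 + (3/2)·R2: [0, 0, 6, -3, 15, 0]
R4 ← R4 − R2: [0, 0, -4, 2, -10, 0]
R4 ← R4 + (2/3)·R3: [0, 0, 0, 0, 0, 0]
3 nonzero rows, so rank(C) = 3.
C has 6 columns; by rank–nullity, nullity = 6 − 3 = 3.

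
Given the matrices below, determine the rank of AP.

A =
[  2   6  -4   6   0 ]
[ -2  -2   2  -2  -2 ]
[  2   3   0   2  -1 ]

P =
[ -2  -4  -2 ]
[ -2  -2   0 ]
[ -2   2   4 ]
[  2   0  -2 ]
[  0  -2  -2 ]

First compute AP:
[[  4, -28, -32],
 [  0,  20,  20],
 [ -6, -12,  -6]]
Now row reduce the product.
R3 ← R3 + (3/2)·R1: [0, -54, -54]
R3 ← R3 + (27/10)·R2: [0, 0, 0]
2 nonzero rows, so rank(AP) = 2.

2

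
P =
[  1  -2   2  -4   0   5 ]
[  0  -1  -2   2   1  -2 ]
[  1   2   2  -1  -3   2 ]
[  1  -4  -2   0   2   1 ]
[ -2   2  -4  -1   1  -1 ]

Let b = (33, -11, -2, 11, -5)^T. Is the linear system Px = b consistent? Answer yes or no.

Row reduce the augmented matrix [P | b].
R3 ← R3 − R1: [0, 4, 0, 3, -3, -3, -35]
R4 ← R4 − R1: [0, -2, -4, 4, 2, -4, -22]
R5 ← R5 + (2)·R1: [0, -2, 0, -9, 1, 9, 61]
R3 ← R3 + (4)·R2: [0, 0, -8, 11, 1, -11, -79]
R4 ← R4 − (2)·R2: [0, 0, 0, 0, 0, 0, 0]
R5 ← R5 − (2)·R2: [0, 0, 4, -13, -1, 13, 83]
R5 ← R5 + (1/2)·R3: [0, 0, 0, -15/2, -1/2, 15/2, 87/2]
Swap R4 ↔ R5
The echelon form has 4 nonzero rows, and every pivot lies in the first 6 columns, so rank(P) = rank([P|b]) = 4.
The system is consistent.

yes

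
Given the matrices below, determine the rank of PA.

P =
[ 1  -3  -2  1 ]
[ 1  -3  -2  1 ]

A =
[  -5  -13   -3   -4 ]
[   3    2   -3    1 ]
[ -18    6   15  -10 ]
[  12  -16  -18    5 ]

First compute PA:
[[ 34, -47, -42,  18],
 [ 34, -47, -42,  18]]
Now row reduce the product.
R2 ← R2 − R1: [0, 0, 0, 0]
1 nonzero row, so rank(PA) = 1.

1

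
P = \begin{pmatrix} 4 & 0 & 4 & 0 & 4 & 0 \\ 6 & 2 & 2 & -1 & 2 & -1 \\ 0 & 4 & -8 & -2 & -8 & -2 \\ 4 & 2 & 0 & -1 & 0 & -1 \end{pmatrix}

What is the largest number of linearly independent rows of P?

2

Row reduce to echelon form.
R2 ← R2 − (3/2)·R1: [0, 2, -4, -1, -4, -1]
R4 ← R4 − R1: [0, 2, -4, -1, -4, -1]
R3 ← R3 − (2)·R2: [0, 0, 0, 0, 0, 0]
R4 ← R4 − R2: [0, 0, 0, 0, 0, 0]
Echelon form has 2 nonzero rows, so rank(P) = 2.
The rank gives the maximum number of linearly independent rows: 2.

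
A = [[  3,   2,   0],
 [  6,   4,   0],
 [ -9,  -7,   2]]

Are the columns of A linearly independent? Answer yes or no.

Row reduce A to echelon form.
R2 ← R2 − (2)·R1: [0, 0, 0]
R3 ← R3 + (3)·R1: [0, -1, 2]
Swap R2 ↔ R3
2 pivots among 3 columns.
Only 2 < 3 pivot columns, so the columns are linearly dependent.

no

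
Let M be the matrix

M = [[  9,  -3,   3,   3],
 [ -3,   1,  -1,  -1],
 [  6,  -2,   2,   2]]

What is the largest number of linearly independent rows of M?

1

Row reduce to echelon form.
R2 ← R2 + (1/3)·R1: [0, 0, 0, 0]
R3 ← R3 − (2/3)·R1: [0, 0, 0, 0]
Echelon form has 1 nonzero row, so rank(M) = 1.
The rank gives the maximum number of linearly independent rows: 1.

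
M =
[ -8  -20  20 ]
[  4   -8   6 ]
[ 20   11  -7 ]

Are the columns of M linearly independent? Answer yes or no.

yes

Row reduce M to echelon form.
R2 ← R2 + (1/2)·R1: [0, -18, 16]
R3 ← R3 + (5/2)·R1: [0, -39, 43]
R3 ← R3 − (13/6)·R2: [0, 0, 25/3]
3 pivots among 3 columns.
Every column is a pivot column, so the columns are linearly independent.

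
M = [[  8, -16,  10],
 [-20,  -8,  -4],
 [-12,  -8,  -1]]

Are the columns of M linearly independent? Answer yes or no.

Row reduce M to echelon form.
R2 ← R2 + (5/2)·R1: [0, -48, 21]
R3 ← R3 + (3/2)·R1: [0, -32, 14]
R3 ← R3 − (2/3)·R2: [0, 0, 0]
2 pivots among 3 columns.
Only 2 < 3 pivot columns, so the columns are linearly dependent.

no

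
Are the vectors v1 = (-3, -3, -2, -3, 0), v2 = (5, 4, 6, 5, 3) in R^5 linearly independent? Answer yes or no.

Form the matrix with these vectors as rows and row reduce.
R2 ← R2 + (5/3)·R1: [0, -1, 8/3, 0, 3]
2 nonzero rows, so the 2 vectors span a space of dimension 2.
Since 2 = 2, the vectors are linearly independent.

yes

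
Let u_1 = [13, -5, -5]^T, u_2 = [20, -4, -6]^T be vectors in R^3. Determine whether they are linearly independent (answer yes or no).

yes

Form the matrix with these vectors as rows and row reduce.
R2 ← R2 − (20/13)·R1: [0, 48/13, 22/13]
2 nonzero rows, so the 2 vectors span a space of dimension 2.
Since 2 = 2, the vectors are linearly independent.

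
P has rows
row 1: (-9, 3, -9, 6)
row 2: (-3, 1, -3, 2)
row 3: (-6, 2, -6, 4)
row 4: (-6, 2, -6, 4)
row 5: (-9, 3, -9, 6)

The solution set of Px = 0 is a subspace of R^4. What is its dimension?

Row reduce to echelon form.
R2 ← R2 − (1/3)·R1: [0, 0, 0, 0]
R3 ← R3 − (2/3)·R1: [0, 0, 0, 0]
R4 ← R4 − (2/3)·R1: [0, 0, 0, 0]
R5 ← R5 − R1: [0, 0, 0, 0]
1 nonzero row, so rank(P) = 1.
P has 4 columns; by rank–nullity, nullity = 4 − 1 = 3.

3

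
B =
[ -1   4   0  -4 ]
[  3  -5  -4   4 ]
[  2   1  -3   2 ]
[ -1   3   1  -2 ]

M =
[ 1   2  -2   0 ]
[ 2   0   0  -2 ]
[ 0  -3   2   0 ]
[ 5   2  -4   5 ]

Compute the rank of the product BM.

First compute BM:
[[-13, -10,  18, -28],
 [ 13,  26, -30,  30],
 [ 14,  17, -18,   8],
 [ -5,  -9,  12, -16]]
Now row reduce the product.
R2 ← R2 + R1: [0, 16, -12, 2]
R3 ← R3 + (14/13)·R1: [0, 81/13, 18/13, -288/13]
R4 ← R4 − (5/13)·R1: [0, -67/13, 66/13, -68/13]
R3 ← R3 − (81/208)·R2: [0, 0, 315/52, -2385/104]
R4 ← R4 + (67/208)·R2: [0, 0, 63/52, -477/104]
R4 ← R4 − (1/5)·R3: [0, 0, 0, 0]
3 nonzero rows, so rank(BM) = 3.

3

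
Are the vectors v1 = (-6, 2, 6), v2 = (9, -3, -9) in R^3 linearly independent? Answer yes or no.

no

Form the matrix with these vectors as rows and row reduce.
R2 ← R2 + (3/2)·R1: [0, 0, 0]
1 nonzero row, so the 2 vectors span a space of dimension 1.
Since 1 < 2, the vectors are linearly dependent.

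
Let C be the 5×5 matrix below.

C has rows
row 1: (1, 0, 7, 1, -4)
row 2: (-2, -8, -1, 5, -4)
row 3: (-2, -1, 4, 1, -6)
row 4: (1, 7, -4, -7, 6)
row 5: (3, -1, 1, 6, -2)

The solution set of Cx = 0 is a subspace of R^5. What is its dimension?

Row reduce to echelon form.
R2 ← R2 + (2)·R1: [0, -8, 13, 7, -12]
R3 ← R3 + (2)·R1: [0, -1, 18, 3, -14]
R4 ← R4 − R1: [0, 7, -11, -8, 10]
R5 ← R5 − (3)·R1: [0, -1, -20, 3, 10]
R3 ← R3 − (1/8)·R2: [0, 0, 131/8, 17/8, -25/2]
R4 ← R4 + (7/8)·R2: [0, 0, 3/8, -15/8, -1/2]
R5 ← R5 − (1/8)·R2: [0, 0, -173/8, 17/8, 23/2]
R4 ← R4 − (3/131)·R3: [0, 0, 0, -252/131, -28/131]
R5 ← R5 + (173/131)·R3: [0, 0, 0, 646/131, -656/131]
R5 ← R5 + (323/126)·R4: [0, 0, 0, 0, -50/9]
5 nonzero rows, so rank(C) = 5.
C has 5 columns; by rank–nullity, nullity = 5 − 5 = 0.

0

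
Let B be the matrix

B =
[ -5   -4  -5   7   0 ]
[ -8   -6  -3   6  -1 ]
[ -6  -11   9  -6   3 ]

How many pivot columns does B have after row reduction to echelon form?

Row reduce to echelon form.
R2 ← R2 − (8/5)·R1: [0, 2/5, 5, -26/5, -1]
R3 ← R3 − (6/5)·R1: [0, -31/5, 15, -72/5, 3]
R3 ← R3 + (31/2)·R2: [0, 0, 185/2, -95, -25/2]
Echelon form has 3 nonzero rows, so rank(B) = 3.
Each nonzero row contributes one pivot column: 3 pivot columns.

3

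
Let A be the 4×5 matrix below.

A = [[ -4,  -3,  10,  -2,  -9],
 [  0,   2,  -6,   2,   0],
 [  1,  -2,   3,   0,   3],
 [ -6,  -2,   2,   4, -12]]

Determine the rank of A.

Row reduce to echelon form.
R3 ← R3 + (1/4)·R1: [0, -11/4, 11/2, -1/2, 3/4]
R4 ← R4 − (3/2)·R1: [0, 5/2, -13, 7, 3/2]
R3 ← R3 + (11/8)·R2: [0, 0, -11/4, 9/4, 3/4]
R4 ← R4 − (5/4)·R2: [0, 0, -11/2, 9/2, 3/2]
R4 ← R4 − (2)·R3: [0, 0, 0, 0, 0]
Echelon form has 3 nonzero rows, so rank(A) = 3.

3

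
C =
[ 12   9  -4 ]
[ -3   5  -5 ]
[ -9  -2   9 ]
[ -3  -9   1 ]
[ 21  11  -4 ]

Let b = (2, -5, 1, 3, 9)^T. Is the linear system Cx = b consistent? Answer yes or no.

no

Row reduce the augmented matrix [C | b].
R2 ← R2 + (1/4)·R1: [0, 29/4, -6, -9/2]
R3 ← R3 + (3/4)·R1: [0, 19/4, 6, 5/2]
R4 ← R4 + (1/4)·R1: [0, -27/4, 0, 7/2]
R5 ← R5 − (7/4)·R1: [0, -19/4, 3, 11/2]
R3 ← R3 − (19/29)·R2: [0, 0, 288/29, 158/29]
R4 ← R4 + (27/29)·R2: [0, 0, -162/29, -20/29]
R5 ← R5 + (19/29)·R2: [0, 0, -27/29, 74/29]
R4 ← R4 + (9/16)·R3: [0, 0, 0, 19/8]
R5 ← R5 + (3/32)·R3: [0, 0, 0, 49/16]
R5 ← R5 − (49/38)·R4: [0, 0, 0, 0]
The echelon form has 4 nonzero rows; the last pivot sits in the augmented column, so rank(C) = 3 but rank([C|b]) = 4.
Since the ranks differ, the system is inconsistent.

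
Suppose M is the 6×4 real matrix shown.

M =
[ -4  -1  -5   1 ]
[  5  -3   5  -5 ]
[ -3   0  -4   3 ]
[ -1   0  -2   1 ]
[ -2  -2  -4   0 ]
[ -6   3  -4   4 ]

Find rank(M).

Row reduce to echelon form.
R2 ← R2 + (5/4)·R1: [0, -17/4, -5/4, -15/4]
R3 ← R3 − (3/4)·R1: [0, 3/4, -1/4, 9/4]
R4 ← R4 − (1/4)·R1: [0, 1/4, -3/4, 3/4]
R5 ← R5 − (1/2)·R1: [0, -3/2, -3/2, -1/2]
R6 ← R6 − (3/2)·R1: [0, 9/2, 7/2, 5/2]
R3 ← R3 + (3/17)·R2: [0, 0, -8/17, 27/17]
R4 ← R4 + (1/17)·R2: [0, 0, -14/17, 9/17]
R5 ← R5 − (6/17)·R2: [0, 0, -18/17, 14/17]
R6 ← R6 + (18/17)·R2: [0, 0, 37/17, -25/17]
R4 ← R4 − (7/4)·R3: [0, 0, 0, -9/4]
R5 ← R5 − (9/4)·R3: [0, 0, 0, -11/4]
R6 ← R6 + (37/8)·R3: [0, 0, 0, 47/8]
R5 ← R5 − (11/9)·R4: [0, 0, 0, 0]
R6 ← R6 + (47/18)·R4: [0, 0, 0, 0]
Echelon form has 4 nonzero rows, so rank(M) = 4.

4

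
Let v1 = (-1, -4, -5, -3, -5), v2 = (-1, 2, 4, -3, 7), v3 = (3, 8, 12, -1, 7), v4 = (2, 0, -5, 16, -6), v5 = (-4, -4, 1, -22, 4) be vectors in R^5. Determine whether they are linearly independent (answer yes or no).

Form the matrix with these vectors as rows and row reduce.
R2 ← R2 − R1: [0, 6, 9, 0, 12]
R3 ← R3 + (3)·R1: [0, -4, -3, -10, -8]
R4 ← R4 + (2)·R1: [0, -8, -15, 10, -16]
R5 ← R5 − (4)·R1: [0, 12, 21, -10, 24]
R3 ← R3 + (2/3)·R2: [0, 0, 3, -10, 0]
R4 ← R4 + (4/3)·R2: [0, 0, -3, 10, 0]
R5 ← R5 − (2)·R2: [0, 0, 3, -10, 0]
R4 ← R4 + R3: [0, 0, 0, 0, 0]
R5 ← R5 − R3: [0, 0, 0, 0, 0]
3 nonzero rows, so the 5 vectors span a space of dimension 3.
Since 3 < 5, the vectors are linearly dependent.

no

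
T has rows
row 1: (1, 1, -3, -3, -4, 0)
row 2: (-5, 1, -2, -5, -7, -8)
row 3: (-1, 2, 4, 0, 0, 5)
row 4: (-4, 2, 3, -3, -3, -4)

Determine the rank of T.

4

Row reduce to echelon form.
R2 ← R2 + (5)·R1: [0, 6, -17, -20, -27, -8]
R3 ← R3 + R1: [0, 3, 1, -3, -4, 5]
R4 ← R4 + (4)·R1: [0, 6, -9, -15, -19, -4]
R3 ← R3 − (1/2)·R2: [0, 0, 19/2, 7, 19/2, 9]
R4 ← R4 − R2: [0, 0, 8, 5, 8, 4]
R4 ← R4 − (16/19)·R3: [0, 0, 0, -17/19, 0, -68/19]
Echelon form has 4 nonzero rows, so rank(T) = 4.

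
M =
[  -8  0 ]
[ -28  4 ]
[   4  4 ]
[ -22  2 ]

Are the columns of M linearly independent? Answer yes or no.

Row reduce M to echelon form.
R2 ← R2 − (7/2)·R1: [0, 4]
R3 ← R3 + (1/2)·R1: [0, 4]
R4 ← R4 − (11/4)·R1: [0, 2]
R3 ← R3 − R2: [0, 0]
R4 ← R4 − (1/2)·R2: [0, 0]
2 pivots among 2 columns.
Every column is a pivot column, so the columns are linearly independent.

yes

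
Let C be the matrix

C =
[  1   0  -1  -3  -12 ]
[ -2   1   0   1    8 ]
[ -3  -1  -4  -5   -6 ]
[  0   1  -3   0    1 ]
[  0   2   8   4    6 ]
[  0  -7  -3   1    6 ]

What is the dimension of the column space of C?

5

Row reduce to echelon form.
R2 ← R2 + (2)·R1: [0, 1, -2, -5, -16]
R3 ← R3 + (3)·R1: [0, -1, -7, -14, -42]
R3 ← R3 + R2: [0, 0, -9, -19, -58]
R4 ← R4 − R2: [0, 0, -1, 5, 17]
R5 ← R5 − (2)·R2: [0, 0, 12, 14, 38]
R6 ← R6 + (7)·R2: [0, 0, -17, -34, -106]
R4 ← R4 − (1/9)·R3: [0, 0, 0, 64/9, 211/9]
R5 ← R5 + (4/3)·R3: [0, 0, 0, -34/3, -118/3]
R6 ← R6 − (17/9)·R3: [0, 0, 0, 17/9, 32/9]
R5 ← R5 + (51/32)·R4: [0, 0, 0, 0, -63/32]
R6 ← R6 − (17/64)·R4: [0, 0, 0, 0, -171/64]
R6 ← R6 − (19/14)·R5: [0, 0, 0, 0, 0]
Echelon form has 5 nonzero rows, so rank(C) = 5.
The column space has dimension equal to the rank: 5.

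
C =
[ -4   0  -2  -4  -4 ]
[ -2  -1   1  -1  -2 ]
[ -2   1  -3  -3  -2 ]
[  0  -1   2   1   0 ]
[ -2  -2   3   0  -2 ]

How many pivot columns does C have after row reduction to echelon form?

Row reduce to echelon form.
R2 ← R2 − (1/2)·R1: [0, -1, 2, 1, 0]
R3 ← R3 − (1/2)·R1: [0, 1, -2, -1, 0]
R5 ← R5 − (1/2)·R1: [0, -2, 4, 2, 0]
R3 ← R3 + R2: [0, 0, 0, 0, 0]
R4 ← R4 − R2: [0, 0, 0, 0, 0]
R5 ← R5 − (2)·R2: [0, 0, 0, 0, 0]
Echelon form has 2 nonzero rows, so rank(C) = 2.
Each nonzero row contributes one pivot column: 2 pivot columns.

2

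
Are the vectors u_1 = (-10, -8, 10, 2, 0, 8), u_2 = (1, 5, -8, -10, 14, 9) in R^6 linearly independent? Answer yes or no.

yes

Form the matrix with these vectors as rows and row reduce.
R2 ← R2 + (1/10)·R1: [0, 21/5, -7, -49/5, 14, 49/5]
2 nonzero rows, so the 2 vectors span a space of dimension 2.
Since 2 = 2, the vectors are linearly independent.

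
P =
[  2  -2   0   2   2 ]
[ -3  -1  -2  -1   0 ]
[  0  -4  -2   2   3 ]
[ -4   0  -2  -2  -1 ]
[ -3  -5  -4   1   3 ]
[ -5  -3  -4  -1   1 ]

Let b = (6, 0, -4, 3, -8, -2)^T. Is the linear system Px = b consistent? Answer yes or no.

Row reduce the augmented matrix [P | b].
R2 ← R2 + (3/2)·R1: [0, -4, -2, 2, 3, 9]
R4 ← R4 + (2)·R1: [0, -4, -2, 2, 3, 15]
R5 ← R5 + (3/2)·R1: [0, -8, -4, 4, 6, 1]
R6 ← R6 + (5/2)·R1: [0, -8, -4, 4, 6, 13]
R3 ← R3 − R2: [0, 0, 0, 0, 0, -13]
R4 ← R4 − R2: [0, 0, 0, 0, 0, 6]
R5 ← R5 − (2)·R2: [0, 0, 0, 0, 0, -17]
R6 ← R6 − (2)·R2: [0, 0, 0, 0, 0, -5]
R4 ← R4 + (6/13)·R3: [0, 0, 0, 0, 0, 0]
R5 ← R5 − (17/13)·R3: [0, 0, 0, 0, 0, 0]
R6 ← R6 − (5/13)·R3: [0, 0, 0, 0, 0, 0]
The echelon form has 3 nonzero rows; the last pivot sits in the augmented column, so rank(P) = 2 but rank([P|b]) = 3.
Since the ranks differ, the system is inconsistent.

no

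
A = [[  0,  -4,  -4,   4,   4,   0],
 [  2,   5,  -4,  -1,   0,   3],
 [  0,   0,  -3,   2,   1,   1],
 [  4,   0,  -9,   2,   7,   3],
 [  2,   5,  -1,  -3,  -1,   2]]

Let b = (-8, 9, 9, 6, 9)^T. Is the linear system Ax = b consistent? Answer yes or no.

Row reduce the augmented matrix [A | b].
Swap R1 ↔ R2
R4 ← R4 − (2)·R1: [0, -10, -1, 4, 7, -3, -12]
R5 ← R5 − R1: [0, 0, 3, -2, -1, -1, 0]
R4 ← R4 − (5/2)·R2: [0, 0, 9, -6, -3, -3, 8]
R4 ← R4 + (3)·R3: [0, 0, 0, 0, 0, 0, 35]
R5 ← R5 + R3: [0, 0, 0, 0, 0, 0, 9]
R5 ← R5 − (9/35)·R4: [0, 0, 0, 0, 0, 0, 0]
The echelon form has 4 nonzero rows; the last pivot sits in the augmented column, so rank(A) = 3 but rank([A|b]) = 4.
Since the ranks differ, the system is inconsistent.

no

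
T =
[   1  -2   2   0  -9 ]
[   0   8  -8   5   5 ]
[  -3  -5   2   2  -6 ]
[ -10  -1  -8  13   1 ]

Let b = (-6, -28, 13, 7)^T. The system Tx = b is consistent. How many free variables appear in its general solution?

1

Row reduce the augmented matrix [T | b].
R3 ← R3 + (3)·R1: [0, -11, 8, 2, -33, -5]
R4 ← R4 + (10)·R1: [0, -21, 12, 13, -89, -53]
R3 ← R3 + (11/8)·R2: [0, 0, -3, 71/8, -209/8, -87/2]
R4 ← R4 + (21/8)·R2: [0, 0, -9, 209/8, -607/8, -253/2]
R4 ← R4 − (3)·R3: [0, 0, 0, -1/2, 5/2, 4]
The echelon form has 4 nonzero rows, and every pivot lies in the first 5 columns, so rank(T) = rank([T|b]) = 4.
The system is consistent.
Free variables = (unknowns) − (rank) = 5 − 4 = 1.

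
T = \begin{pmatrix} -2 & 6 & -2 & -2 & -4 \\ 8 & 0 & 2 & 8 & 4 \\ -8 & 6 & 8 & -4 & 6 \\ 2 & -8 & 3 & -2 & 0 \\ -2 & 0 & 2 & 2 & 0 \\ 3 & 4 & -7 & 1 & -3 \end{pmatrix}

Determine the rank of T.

5

Row reduce to echelon form.
R2 ← R2 + (4)·R1: [0, 24, -6, 0, -12]
R3 ← R3 − (4)·R1: [0, -18, 16, 4, 22]
R4 ← R4 + R1: [0, -2, 1, -4, -4]
R5 ← R5 − R1: [0, -6, 4, 4, 4]
R6 ← R6 + (3/2)·R1: [0, 13, -10, -2, -9]
R3 ← R3 + (3/4)·R2: [0, 0, 23/2, 4, 13]
R4 ← R4 + (1/12)·R2: [0, 0, 1/2, -4, -5]
R5 ← R5 + (1/4)·R2: [0, 0, 5/2, 4, 1]
R6 ← R6 − (13/24)·R2: [0, 0, -27/4, -2, -5/2]
R4 ← R4 − (1/23)·R3: [0, 0, 0, -96/23, -128/23]
R5 ← R5 − (5/23)·R3: [0, 0, 0, 72/23, -42/23]
R6 ← R6 + (27/46)·R3: [0, 0, 0, 8/23, 118/23]
R5 ← R5 + (3/4)·R4: [0, 0, 0, 0, -6]
R6 ← R6 + (1/12)·R4: [0, 0, 0, 0, 14/3]
R6 ← R6 + (7/9)·R5: [0, 0, 0, 0, 0]
Echelon form has 5 nonzero rows, so rank(T) = 5.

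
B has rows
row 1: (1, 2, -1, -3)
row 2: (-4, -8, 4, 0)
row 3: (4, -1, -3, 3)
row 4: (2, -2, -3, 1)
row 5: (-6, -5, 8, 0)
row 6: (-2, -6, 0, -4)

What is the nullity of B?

0

Row reduce to echelon form.
R2 ← R2 + (4)·R1: [0, 0, 0, -12]
R3 ← R3 − (4)·R1: [0, -9, 1, 15]
R4 ← R4 − (2)·R1: [0, -6, -1, 7]
R5 ← R5 + (6)·R1: [0, 7, 2, -18]
R6 ← R6 + (2)·R1: [0, -2, -2, -10]
Swap R2 ↔ R3
R4 ← R4 − (2/3)·R2: [0, 0, -5/3, -3]
R5 ← R5 + (7/9)·R2: [0, 0, 25/9, -19/3]
R6 ← R6 − (2/9)·R2: [0, 0, -20/9, -40/3]
Swap R3 ↔ R4
R5 ← R5 + (5/3)·R3: [0, 0, 0, -34/3]
R6 ← R6 − (4/3)·R3: [0, 0, 0, -28/3]
R5 ← R5 − (17/18)·R4: [0, 0, 0, 0]
R6 ← R6 − (7/9)·R4: [0, 0, 0, 0]
4 nonzero rows, so rank(B) = 4.
B has 4 columns; by rank–nullity, nullity = 4 − 4 = 0.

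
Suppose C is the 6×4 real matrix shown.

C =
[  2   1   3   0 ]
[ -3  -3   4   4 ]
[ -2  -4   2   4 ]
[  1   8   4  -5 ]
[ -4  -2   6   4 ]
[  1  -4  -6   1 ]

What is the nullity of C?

Row reduce to echelon form.
R2 ← R2 + (3/2)·R1: [0, -3/2, 17/2, 4]
R3 ← R3 + R1: [0, -3, 5, 4]
R4 ← R4 − (1/2)·R1: [0, 15/2, 5/2, -5]
R5 ← R5 + (2)·R1: [0, 0, 12, 4]
R6 ← R6 − (1/2)·R1: [0, -9/2, -15/2, 1]
R3 ← R3 − (2)·R2: [0, 0, -12, -4]
R4 ← R4 + (5)·R2: [0, 0, 45, 15]
R6 ← R6 − (3)·R2: [0, 0, -33, -11]
R4 ← R4 + (15/4)·R3: [0, 0, 0, 0]
R5 ← R5 + R3: [0, 0, 0, 0]
R6 ← R6 − (11/4)·R3: [0, 0, 0, 0]
3 nonzero rows, so rank(C) = 3.
C has 4 columns; by rank–nullity, nullity = 4 − 3 = 1.

1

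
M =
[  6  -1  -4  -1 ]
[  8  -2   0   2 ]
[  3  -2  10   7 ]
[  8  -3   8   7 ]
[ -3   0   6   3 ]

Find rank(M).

2

Row reduce to echelon form.
R2 ← R2 − (4/3)·R1: [0, -2/3, 16/3, 10/3]
R3 ← R3 − (1/2)·R1: [0, -3/2, 12, 15/2]
R4 ← R4 − (4/3)·R1: [0, -5/3, 40/3, 25/3]
R5 ← R5 + (1/2)·R1: [0, -1/2, 4, 5/2]
R3 ← R3 − (9/4)·R2: [0, 0, 0, 0]
R4 ← R4 − (5/2)·R2: [0, 0, 0, 0]
R5 ← R5 − (3/4)·R2: [0, 0, 0, 0]
Echelon form has 2 nonzero rows, so rank(M) = 2.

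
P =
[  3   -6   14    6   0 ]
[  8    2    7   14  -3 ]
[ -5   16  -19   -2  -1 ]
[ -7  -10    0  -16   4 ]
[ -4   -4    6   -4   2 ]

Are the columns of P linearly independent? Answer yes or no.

Row reduce P to echelon form.
R2 ← R2 − (8/3)·R1: [0, 18, -91/3, -2, -3]
R3 ← R3 + (5/3)·R1: [0, 6, 13/3, 8, -1]
R4 ← R4 + (7/3)·R1: [0, -24, 98/3, -2, 4]
R5 ← R5 + (4/3)·R1: [0, -12, 74/3, 4, 2]
R3 ← R3 − (1/3)·R2: [0, 0, 130/9, 26/3, 0]
R4 ← R4 + (4/3)·R2: [0, 0, -70/9, -14/3, 0]
R5 ← R5 + (2/3)·R2: [0, 0, 40/9, 8/3, 0]
R4 ← R4 + (7/13)·R3: [0, 0, 0, 0, 0]
R5 ← R5 − (4/13)·R3: [0, 0, 0, 0, 0]
3 pivots among 5 columns.
Only 3 < 5 pivot columns, so the columns are linearly dependent.

no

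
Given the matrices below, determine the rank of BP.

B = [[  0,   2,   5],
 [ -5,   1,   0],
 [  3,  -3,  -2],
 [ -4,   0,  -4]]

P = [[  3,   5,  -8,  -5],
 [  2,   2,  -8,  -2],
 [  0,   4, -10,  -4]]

First compute BP:
[[  4,  24, -66, -24],
 [-13, -23,  32,  23],
 [  3,   1,  20,  -1],
 [-12, -36,  72,  36]]
Now row reduce the product.
R2 ← R2 + (13/4)·R1: [0, 55, -365/2, -55]
R3 ← R3 − (3/4)·R1: [0, -17, 139/2, 17]
R4 ← R4 + (3)·R1: [0, 36, -126, -36]
R3 ← R3 + (17/55)·R2: [0, 0, 144/11, 0]
R4 ← R4 − (36/55)·R2: [0, 0, -72/11, 0]
R4 ← R4 + (1/2)·R3: [0, 0, 0, 0]
3 nonzero rows, so rank(BP) = 3.

3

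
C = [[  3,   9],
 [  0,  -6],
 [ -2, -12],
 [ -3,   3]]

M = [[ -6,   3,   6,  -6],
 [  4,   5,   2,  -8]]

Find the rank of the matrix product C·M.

First compute CM:
[[ 18,  54,  36, -90],
 [-24, -30, -12,  48],
 [-36, -66, -36, 108],
 [ 30,   6, -12,  -6]]
Now row reduce the product.
R2 ← R2 + (4/3)·R1: [0, 42, 36, -72]
R3 ← R3 + (2)·R1: [0, 42, 36, -72]
R4 ← R4 − (5/3)·R1: [0, -84, -72, 144]
R3 ← R3 − R2: [0, 0, 0, 0]
R4 ← R4 + (2)·R2: [0, 0, 0, 0]
2 nonzero rows, so rank(CM) = 2.

2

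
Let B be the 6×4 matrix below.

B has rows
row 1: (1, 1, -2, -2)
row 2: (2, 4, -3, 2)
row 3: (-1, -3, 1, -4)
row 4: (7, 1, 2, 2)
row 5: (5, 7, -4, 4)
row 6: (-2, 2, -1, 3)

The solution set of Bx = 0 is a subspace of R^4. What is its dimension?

Row reduce to echelon form.
R2 ← R2 − (2)·R1: [0, 2, 1, 6]
R3 ← R3 + R1: [0, -2, -1, -6]
R4 ← R4 − (7)·R1: [0, -6, 16, 16]
R5 ← R5 − (5)·R1: [0, 2, 6, 14]
R6 ← R6 + (2)·R1: [0, 4, -5, -1]
R3 ← R3 + R2: [0, 0, 0, 0]
R4 ← R4 + (3)·R2: [0, 0, 19, 34]
R5 ← R5 − R2: [0, 0, 5, 8]
R6 ← R6 − (2)·R2: [0, 0, -7, -13]
Swap R3 ↔ R4
R5 ← R5 − (5/19)·R3: [0, 0, 0, -18/19]
R6 ← R6 + (7/19)·R3: [0, 0, 0, -9/19]
Swap R4 ↔ R5
R6 ← R6 − (1/2)·R4: [0, 0, 0, 0]
4 nonzero rows, so rank(B) = 4.
B has 4 columns; by rank–nullity, nullity = 4 − 4 = 0.

0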